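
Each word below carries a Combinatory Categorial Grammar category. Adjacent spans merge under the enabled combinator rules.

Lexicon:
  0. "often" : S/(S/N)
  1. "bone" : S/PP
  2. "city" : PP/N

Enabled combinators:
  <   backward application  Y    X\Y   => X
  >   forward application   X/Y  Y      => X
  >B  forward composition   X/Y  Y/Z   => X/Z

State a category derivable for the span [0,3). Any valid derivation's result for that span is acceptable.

S

[0,3] S   >
  [0,1] "often" : S/(S/N)
  [1,3] S/N   >B
    [1,2] "bone" : S/PP
    [2,3] "city" : PP/N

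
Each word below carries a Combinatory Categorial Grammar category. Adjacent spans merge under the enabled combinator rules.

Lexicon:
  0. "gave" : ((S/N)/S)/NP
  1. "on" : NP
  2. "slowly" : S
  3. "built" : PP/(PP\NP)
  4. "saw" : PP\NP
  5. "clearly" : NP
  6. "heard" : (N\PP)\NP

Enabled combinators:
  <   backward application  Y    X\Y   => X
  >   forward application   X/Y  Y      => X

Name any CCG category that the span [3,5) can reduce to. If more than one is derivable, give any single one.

[0,7] S   >
  [0,3] S/N   >
    [0,2] (S/N)/S   >
      [0,1] "gave" : ((S/N)/S)/NP
      [1,2] "on" : NP
    [2,3] "slowly" : S
  [3,7] N   <
    [3,5] PP   >
      [3,4] "built" : PP/(PP\NP)
      [4,5] "saw" : PP\NP
    [5,7] N\PP   <
      [5,6] "clearly" : NP
      [6,7] "heard" : (N\PP)\NP

PP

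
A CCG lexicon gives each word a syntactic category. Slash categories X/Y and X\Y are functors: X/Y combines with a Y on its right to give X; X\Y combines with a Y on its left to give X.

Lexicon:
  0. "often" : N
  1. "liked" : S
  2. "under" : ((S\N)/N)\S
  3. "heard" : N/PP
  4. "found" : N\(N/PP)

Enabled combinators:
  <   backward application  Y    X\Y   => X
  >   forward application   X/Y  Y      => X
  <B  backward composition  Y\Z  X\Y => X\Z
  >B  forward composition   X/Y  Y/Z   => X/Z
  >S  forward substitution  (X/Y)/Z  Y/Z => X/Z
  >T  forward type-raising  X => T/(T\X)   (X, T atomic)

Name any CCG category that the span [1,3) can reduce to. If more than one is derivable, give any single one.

[0,5] S   >
  [0,1] S/(S\N)   >T
    [0,1] "often" : N
  [1,5] S\N   >
    [1,3] (S\N)/N   <
      [1,2] "liked" : S
      [2,3] "under" : ((S\N)/N)\S
    [3,5] N   <
      [3,4] "heard" : N/PP
      [4,5] "found" : N\(N/PP)

(S\N)/N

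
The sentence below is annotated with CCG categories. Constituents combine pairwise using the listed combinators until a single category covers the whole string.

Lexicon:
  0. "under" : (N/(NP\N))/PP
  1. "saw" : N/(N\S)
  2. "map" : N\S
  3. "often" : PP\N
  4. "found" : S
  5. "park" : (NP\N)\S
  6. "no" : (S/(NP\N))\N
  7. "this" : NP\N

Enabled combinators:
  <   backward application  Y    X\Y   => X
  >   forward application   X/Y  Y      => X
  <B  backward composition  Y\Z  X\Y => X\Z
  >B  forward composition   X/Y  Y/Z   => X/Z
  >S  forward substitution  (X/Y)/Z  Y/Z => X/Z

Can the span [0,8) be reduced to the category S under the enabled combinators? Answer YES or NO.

YES

[0,8] S   >
  [0,7] S/(NP\N)   <
    [0,6] N   >
      [0,4] N/(NP\N)   >
        [0,1] "under" : (N/(NP\N))/PP
        [1,4] PP   <
          [1,3] N   >
            [1,2] "saw" : N/(N\S)
            [2,3] "map" : N\S
          [3,4] "often" : PP\N
      [4,6] NP\N   <
        [4,5] "found" : S
        [5,6] "park" : (NP\N)\S
    [6,7] "no" : (S/(NP\N))\N
  [7,8] "this" : NP\N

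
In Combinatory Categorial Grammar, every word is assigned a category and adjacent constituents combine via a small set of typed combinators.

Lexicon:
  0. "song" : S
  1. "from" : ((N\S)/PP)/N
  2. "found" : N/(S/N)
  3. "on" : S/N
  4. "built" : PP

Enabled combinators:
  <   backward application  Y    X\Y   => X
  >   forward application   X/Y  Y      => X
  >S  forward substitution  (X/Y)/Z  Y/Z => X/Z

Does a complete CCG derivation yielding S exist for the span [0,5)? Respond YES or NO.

S ((N\S)/PP)/N N/(S/N) S/N PP
CKY chart[0,5] = {N}; S ∉ chart

NO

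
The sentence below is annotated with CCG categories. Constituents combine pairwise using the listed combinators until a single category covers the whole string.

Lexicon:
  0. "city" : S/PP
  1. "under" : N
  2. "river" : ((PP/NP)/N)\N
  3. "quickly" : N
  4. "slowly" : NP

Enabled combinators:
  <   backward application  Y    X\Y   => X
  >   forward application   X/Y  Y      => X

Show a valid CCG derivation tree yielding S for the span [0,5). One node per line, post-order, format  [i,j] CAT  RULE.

[0,1] S/PP  lex  "city"
[1,2] N  lex  "under"
[2,3] ((PP/NP)/N)\N  lex  "river"
[1,3] (PP/NP)/N  <  k=2
[3,4] N  lex  "quickly"
[1,4] PP/NP  >  k=3
[4,5] NP  lex  "slowly"
[1,5] PP  >  k=4
[0,5] S  >  k=1

[0,5] S   >
  [0,1] "city" : S/PP
  [1,5] PP   >
    [1,4] PP/NP   >
      [1,3] (PP/NP)/N   <
        [1,2] "under" : N
        [2,3] "river" : ((PP/NP)/N)\N
      [3,4] "quickly" : N
    [4,5] "slowly" : NP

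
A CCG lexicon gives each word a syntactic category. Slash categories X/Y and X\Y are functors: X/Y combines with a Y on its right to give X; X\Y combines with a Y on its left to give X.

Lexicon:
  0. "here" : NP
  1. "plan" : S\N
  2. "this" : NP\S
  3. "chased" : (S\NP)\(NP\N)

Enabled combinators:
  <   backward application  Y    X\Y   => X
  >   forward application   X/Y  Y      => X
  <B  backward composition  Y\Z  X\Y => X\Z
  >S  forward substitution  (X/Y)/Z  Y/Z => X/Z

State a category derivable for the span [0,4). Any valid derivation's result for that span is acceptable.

[0,4] S   <
  [0,1] "here" : NP
  [1,4] S\NP   <
    [1,3] NP\N   <B
      [1,2] "plan" : S\N
      [2,3] "this" : NP\S
    [3,4] "chased" : (S\NP)\(NP\N)

S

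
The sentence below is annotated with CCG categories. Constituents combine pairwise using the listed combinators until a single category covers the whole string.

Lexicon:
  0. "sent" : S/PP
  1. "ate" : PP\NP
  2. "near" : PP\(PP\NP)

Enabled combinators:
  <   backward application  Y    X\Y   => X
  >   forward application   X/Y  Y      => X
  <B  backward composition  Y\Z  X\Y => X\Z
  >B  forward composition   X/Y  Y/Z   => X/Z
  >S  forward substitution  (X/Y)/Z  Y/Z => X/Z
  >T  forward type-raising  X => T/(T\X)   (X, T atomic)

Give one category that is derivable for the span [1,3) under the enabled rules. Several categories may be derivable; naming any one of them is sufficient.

PP

[0,3] S   >
  [0,1] "sent" : S/PP
  [1,3] PP   <
    [1,2] "ate" : PP\NP
    [2,3] "near" : PP\(PP\NP)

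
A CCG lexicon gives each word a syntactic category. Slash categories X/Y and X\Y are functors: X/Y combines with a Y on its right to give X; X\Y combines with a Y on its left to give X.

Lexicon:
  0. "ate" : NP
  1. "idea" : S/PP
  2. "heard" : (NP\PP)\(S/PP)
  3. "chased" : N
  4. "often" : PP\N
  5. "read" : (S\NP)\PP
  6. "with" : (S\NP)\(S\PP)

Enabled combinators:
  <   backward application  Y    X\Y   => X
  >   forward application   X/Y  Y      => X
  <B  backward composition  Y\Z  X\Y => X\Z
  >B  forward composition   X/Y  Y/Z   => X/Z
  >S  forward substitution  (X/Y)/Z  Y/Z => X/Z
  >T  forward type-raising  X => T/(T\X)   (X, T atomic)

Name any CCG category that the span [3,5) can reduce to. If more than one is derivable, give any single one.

[0,7] S   <
  [0,1] "ate" : NP
  [1,7] S\NP   <
    [1,6] S\PP   <B
      [1,3] NP\PP   <
        [1,2] "idea" : S/PP
        [2,3] "heard" : (NP\PP)\(S/PP)
      [3,6] S\NP   <
        [3,5] PP   <
          [3,4] "chased" : N
          [4,5] "often" : PP\N
        [5,6] "read" : (S\NP)\PP
    [6,7] "with" : (S\NP)\(S\PP)

PP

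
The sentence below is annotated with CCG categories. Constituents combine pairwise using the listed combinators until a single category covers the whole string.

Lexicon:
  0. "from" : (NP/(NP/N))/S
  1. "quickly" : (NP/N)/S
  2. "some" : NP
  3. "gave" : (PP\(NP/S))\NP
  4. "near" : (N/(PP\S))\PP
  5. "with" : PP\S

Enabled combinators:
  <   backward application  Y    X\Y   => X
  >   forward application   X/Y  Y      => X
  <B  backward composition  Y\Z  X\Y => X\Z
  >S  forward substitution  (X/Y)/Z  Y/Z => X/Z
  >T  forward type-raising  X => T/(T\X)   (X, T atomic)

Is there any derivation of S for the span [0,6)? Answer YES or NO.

(NP/(NP/N))/S (NP/N)/S NP (PP\(NP/S))\NP (N/(PP\S))\PP PP\S
CKY chart[0,6] = {N, N/(N\N), NP/(NP\N), PP/(PP\N), S/(S\N)}; S ∉ chart

NO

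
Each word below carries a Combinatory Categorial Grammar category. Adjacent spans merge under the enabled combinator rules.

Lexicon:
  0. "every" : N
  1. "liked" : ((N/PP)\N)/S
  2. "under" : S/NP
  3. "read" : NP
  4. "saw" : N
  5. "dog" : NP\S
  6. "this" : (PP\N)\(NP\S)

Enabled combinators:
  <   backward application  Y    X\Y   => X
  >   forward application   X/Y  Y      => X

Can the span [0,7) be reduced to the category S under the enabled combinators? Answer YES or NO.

N ((N/PP)\N)/S S/NP NP N NP\S (PP\N)\(NP\S)
CKY chart[0,7] = {N}; S ∉ chart

NO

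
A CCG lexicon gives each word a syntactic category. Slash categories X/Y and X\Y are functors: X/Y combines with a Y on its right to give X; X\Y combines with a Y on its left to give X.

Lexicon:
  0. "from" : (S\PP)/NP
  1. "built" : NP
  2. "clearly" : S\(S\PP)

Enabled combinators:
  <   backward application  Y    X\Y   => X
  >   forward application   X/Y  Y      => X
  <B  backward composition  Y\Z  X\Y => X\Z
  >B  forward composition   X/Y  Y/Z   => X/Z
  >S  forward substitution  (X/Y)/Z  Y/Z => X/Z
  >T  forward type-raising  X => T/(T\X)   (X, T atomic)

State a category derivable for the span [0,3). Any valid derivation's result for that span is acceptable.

[0,3] S   <
  [0,2] S\PP   >
    [0,1] "from" : (S\PP)/NP
    [1,2] "built" : NP
  [2,3] "clearly" : S\(S\PP)

S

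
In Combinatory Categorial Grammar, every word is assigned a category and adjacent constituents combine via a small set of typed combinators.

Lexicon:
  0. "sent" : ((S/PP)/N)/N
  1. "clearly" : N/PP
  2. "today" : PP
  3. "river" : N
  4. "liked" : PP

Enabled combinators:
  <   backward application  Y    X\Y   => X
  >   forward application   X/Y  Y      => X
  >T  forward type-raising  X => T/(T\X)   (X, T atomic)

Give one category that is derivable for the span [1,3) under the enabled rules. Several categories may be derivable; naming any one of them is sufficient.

[0,5] S   >
  [0,4] S/PP   >
    [0,3] (S/PP)/N   >
      [0,1] "sent" : ((S/PP)/N)/N
      [1,3] N   >
        [1,2] "clearly" : N/PP
        [2,3] "today" : PP
    [3,4] "river" : N
  [4,5] "liked" : PP

N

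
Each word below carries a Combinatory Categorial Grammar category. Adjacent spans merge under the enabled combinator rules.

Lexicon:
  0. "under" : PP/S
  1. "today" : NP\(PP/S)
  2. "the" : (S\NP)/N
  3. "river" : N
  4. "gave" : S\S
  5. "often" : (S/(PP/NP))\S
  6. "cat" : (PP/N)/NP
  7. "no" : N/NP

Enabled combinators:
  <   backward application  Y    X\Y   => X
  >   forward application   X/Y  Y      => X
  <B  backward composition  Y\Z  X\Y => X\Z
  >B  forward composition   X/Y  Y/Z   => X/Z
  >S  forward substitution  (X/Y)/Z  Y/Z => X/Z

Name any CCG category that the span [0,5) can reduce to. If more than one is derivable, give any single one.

S

[0,8] S   >
  [0,6] S/(PP/NP)   <
    [0,5] S   <
      [0,2] NP   <
        [0,1] "under" : PP/S
        [1,2] "today" : NP\(PP/S)
      [2,5] S\NP   <B
        [2,4] S\NP   >
          [2,3] "the" : (S\NP)/N
          [3,4] "river" : N
        [4,5] "gave" : S\S
    [5,6] "often" : (S/(PP/NP))\S
  [6,8] PP/NP   >S
    [6,7] "cat" : (PP/N)/NP
    [7,8] "no" : N/NP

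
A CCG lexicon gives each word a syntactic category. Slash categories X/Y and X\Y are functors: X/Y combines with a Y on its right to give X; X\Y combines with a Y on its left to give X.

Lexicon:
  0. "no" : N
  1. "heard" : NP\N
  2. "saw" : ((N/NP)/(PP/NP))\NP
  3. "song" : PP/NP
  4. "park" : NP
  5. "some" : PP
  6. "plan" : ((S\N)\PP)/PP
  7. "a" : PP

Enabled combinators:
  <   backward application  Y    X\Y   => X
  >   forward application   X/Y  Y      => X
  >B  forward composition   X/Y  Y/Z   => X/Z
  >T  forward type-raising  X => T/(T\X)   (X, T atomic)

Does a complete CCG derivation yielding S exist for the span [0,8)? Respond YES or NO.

[0,8] S   <
  [0,5] N   >
    [0,4] N/NP   >
      [0,3] (N/NP)/(PP/NP)   <
        [0,2] NP   <
          [0,1] "no" : N
          [1,2] "heard" : NP\N
        [2,3] "saw" : ((N/NP)/(PP/NP))\NP
      [3,4] "song" : PP/NP
    [4,5] "park" : NP
  [5,8] S\N   <
    [5,6] "some" : PP
    [6,8] (S\N)\PP   >
      [6,7] "plan" : ((S\N)\PP)/PP
      [7,8] "a" : PP

YES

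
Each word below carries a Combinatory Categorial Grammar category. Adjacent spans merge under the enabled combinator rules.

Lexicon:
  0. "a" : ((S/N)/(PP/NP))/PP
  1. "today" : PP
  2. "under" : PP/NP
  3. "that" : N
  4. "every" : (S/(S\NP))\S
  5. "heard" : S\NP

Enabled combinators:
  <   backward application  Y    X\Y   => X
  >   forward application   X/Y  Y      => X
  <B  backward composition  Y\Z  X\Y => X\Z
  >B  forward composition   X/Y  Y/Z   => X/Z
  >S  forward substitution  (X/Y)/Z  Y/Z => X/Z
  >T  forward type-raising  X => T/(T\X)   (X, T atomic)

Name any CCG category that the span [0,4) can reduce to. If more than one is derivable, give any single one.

S

[0,6] S   >
  [0,5] S/(S\NP)   <
    [0,4] S   >
      [0,3] S/N   >
        [0,2] (S/N)/(PP/NP)   >
          [0,1] "a" : ((S/N)/(PP/NP))/PP
          [1,2] "today" : PP
        [2,3] "under" : PP/NP
      [3,4] "that" : N
    [4,5] "every" : (S/(S\NP))\S
  [5,6] "heard" : S\NP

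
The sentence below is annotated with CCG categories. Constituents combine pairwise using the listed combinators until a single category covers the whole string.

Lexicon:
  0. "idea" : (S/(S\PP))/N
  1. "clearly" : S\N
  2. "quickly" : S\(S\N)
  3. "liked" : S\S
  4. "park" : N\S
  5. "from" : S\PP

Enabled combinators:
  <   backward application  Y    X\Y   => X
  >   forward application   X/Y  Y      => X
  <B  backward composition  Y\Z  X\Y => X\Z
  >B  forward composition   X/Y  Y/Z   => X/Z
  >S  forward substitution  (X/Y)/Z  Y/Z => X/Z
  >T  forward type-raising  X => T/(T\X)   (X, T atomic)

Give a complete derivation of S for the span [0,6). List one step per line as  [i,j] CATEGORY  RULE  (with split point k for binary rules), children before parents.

[0,6] S   >
  [0,5] S/(S\PP)   >
    [0,1] "idea" : (S/(S\PP))/N
    [1,5] N   <
      [1,3] S   <
        [1,2] "clearly" : S\N
        [2,3] "quickly" : S\(S\N)
      [3,5] N\S   <B
        [3,4] "liked" : S\S
        [4,5] "park" : N\S
  [5,6] "from" : S\PP

[0,1] (S/(S\PP))/N  lex  "idea"
[1,2] S\N  lex  "clearly"
[2,3] S\(S\N)  lex  "quickly"
[1,3] S  <  k=2
[3,4] S\S  lex  "liked"
[4,5] N\S  lex  "park"
[3,5] N\S  <B  k=4
[1,5] N  <  k=3
[0,5] S/(S\PP)  >  k=1
[5,6] S\PP  lex  "from"
[0,6] S  >  k=5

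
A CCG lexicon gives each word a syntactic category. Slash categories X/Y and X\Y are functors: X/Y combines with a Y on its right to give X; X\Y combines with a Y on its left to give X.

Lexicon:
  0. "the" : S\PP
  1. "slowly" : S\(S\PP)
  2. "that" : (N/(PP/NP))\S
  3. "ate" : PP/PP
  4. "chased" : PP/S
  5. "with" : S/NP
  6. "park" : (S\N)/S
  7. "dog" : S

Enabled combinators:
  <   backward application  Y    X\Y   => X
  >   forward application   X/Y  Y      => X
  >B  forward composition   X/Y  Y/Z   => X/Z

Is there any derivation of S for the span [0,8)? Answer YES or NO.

YES

[0,8] S   <
  [0,6] N   >
    [0,3] N/(PP/NP)   <
      [0,2] S   <
        [0,1] "the" : S\PP
        [1,2] "slowly" : S\(S\PP)
      [2,3] "that" : (N/(PP/NP))\S
    [3,6] PP/NP   >B
      [3,4] "ate" : PP/PP
      [4,6] PP/NP   >B
        [4,5] "chased" : PP/S
        [5,6] "with" : S/NP
  [6,8] S\N   >
    [6,7] "park" : (S\N)/S
    [7,8] "dog" : S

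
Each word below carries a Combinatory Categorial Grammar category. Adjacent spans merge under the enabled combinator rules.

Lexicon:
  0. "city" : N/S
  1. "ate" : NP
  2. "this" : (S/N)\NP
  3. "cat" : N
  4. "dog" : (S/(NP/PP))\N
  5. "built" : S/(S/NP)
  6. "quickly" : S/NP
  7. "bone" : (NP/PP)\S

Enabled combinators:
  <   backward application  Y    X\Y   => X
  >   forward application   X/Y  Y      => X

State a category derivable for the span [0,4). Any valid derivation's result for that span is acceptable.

[0,8] S   >
  [0,5] S/(NP/PP)   <
    [0,4] N   >
      [0,1] "city" : N/S
      [1,4] S   >
        [1,3] S/N   <
          [1,2] "ate" : NP
          [2,3] "this" : (S/N)\NP
        [3,4] "cat" : N
    [4,5] "dog" : (S/(NP/PP))\N
  [5,8] NP/PP   <
    [5,7] S   >
      [5,6] "built" : S/(S/NP)
      [6,7] "quickly" : S/NP
    [7,8] "bone" : (NP/PP)\S

N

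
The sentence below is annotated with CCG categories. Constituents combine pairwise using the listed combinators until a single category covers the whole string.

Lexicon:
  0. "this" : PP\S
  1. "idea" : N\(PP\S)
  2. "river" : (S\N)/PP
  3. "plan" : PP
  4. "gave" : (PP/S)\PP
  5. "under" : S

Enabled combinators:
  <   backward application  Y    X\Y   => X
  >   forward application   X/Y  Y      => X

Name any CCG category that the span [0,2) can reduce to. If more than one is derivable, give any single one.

N

[0,6] S   <
  [0,2] N   <
    [0,1] "this" : PP\S
    [1,2] "idea" : N\(PP\S)
  [2,6] S\N   >
    [2,3] "river" : (S\N)/PP
    [3,6] PP   >
      [3,5] PP/S   <
        [3,4] "plan" : PP
        [4,5] "gave" : (PP/S)\PP
      [5,6] "under" : S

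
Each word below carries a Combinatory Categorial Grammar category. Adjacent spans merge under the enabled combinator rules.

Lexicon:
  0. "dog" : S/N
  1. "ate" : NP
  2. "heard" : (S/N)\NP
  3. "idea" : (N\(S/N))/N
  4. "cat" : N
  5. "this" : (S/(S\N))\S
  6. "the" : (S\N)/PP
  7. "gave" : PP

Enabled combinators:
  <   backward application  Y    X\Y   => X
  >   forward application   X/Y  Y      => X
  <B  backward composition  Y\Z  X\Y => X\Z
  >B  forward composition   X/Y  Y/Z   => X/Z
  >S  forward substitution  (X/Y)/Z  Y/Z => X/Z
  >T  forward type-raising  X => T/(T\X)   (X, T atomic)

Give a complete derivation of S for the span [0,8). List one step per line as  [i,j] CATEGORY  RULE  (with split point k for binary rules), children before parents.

[0,1] S/N  lex  "dog"
[1,2] NP  lex  "ate"
[2,3] (S/N)\NP  lex  "heard"
[1,3] S/N  <  k=2
[3,4] (N\(S/N))/N  lex  "idea"
[4,5] N  lex  "cat"
[3,5] N\(S/N)  >  k=4
[1,5] N  <  k=3
[0,5] S  >  k=1
[5,6] (S/(S\N))\S  lex  "this"
[0,6] S/(S\N)  <  k=5
[6,7] (S\N)/PP  lex  "the"
[7,8] PP  lex  "gave"
[6,8] S\N  >  k=7
[0,8] S  >  k=6

[0,8] S   >
  [0,6] S/(S\N)   <
    [0,5] S   >
      [0,1] "dog" : S/N
      [1,5] N   <
        [1,3] S/N   <
          [1,2] "ate" : NP
          [2,3] "heard" : (S/N)\NP
        [3,5] N\(S/N)   >
          [3,4] "idea" : (N\(S/N))/N
          [4,5] "cat" : N
    [5,6] "this" : (S/(S\N))\S
  [6,8] S\N   >
    [6,7] "the" : (S\N)/PP
    [7,8] "gave" : PP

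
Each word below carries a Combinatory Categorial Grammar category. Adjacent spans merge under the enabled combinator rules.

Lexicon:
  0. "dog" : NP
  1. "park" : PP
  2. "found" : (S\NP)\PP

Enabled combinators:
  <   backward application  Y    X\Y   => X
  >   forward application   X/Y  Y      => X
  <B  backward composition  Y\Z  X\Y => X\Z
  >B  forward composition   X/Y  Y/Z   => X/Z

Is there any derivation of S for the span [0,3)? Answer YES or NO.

[0,3] S   <
  [0,1] "dog" : NP
  [1,3] S\NP   <
    [1,2] "park" : PP
    [2,3] "found" : (S\NP)\PP

YES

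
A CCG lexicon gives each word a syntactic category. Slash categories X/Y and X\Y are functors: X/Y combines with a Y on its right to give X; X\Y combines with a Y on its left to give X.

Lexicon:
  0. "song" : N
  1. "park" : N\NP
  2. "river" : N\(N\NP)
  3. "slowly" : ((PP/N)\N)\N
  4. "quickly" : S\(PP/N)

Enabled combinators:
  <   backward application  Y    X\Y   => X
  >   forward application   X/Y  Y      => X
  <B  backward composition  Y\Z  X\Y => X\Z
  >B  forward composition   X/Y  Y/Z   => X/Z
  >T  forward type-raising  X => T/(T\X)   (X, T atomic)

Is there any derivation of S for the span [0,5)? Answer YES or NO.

YES

[0,5] S   <
  [0,4] PP/N   <
    [0,1] "song" : N
    [1,4] (PP/N)\N   <
      [1,3] N   <
        [1,2] "park" : N\NP
        [2,3] "river" : N\(N\NP)
      [3,4] "slowly" : ((PP/N)\N)\N
  [4,5] "quickly" : S\(PP/N)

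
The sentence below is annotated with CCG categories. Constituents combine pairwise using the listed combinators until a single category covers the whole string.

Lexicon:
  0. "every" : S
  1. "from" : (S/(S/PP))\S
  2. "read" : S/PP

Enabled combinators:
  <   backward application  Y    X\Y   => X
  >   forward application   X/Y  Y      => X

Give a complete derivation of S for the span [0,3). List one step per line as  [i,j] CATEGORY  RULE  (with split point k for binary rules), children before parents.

[0,1] S  lex  "every"
[1,2] (S/(S/PP))\S  lex  "from"
[0,2] S/(S/PP)  <  k=1
[2,3] S/PP  lex  "read"
[0,3] S  >  k=2

[0,3] S   >
  [0,2] S/(S/PP)   <
    [0,1] "every" : S
    [1,2] "from" : (S/(S/PP))\S
  [2,3] "read" : S/PP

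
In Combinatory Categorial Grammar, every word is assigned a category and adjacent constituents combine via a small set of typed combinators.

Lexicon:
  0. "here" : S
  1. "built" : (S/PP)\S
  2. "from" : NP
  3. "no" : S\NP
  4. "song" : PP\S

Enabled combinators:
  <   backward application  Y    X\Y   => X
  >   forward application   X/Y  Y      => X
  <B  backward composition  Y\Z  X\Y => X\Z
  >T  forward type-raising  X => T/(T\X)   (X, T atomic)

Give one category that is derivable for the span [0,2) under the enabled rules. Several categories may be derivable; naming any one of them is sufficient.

S/PP

[0,5] S   >
  [0,2] S/PP   <
    [0,1] "here" : S
    [1,2] "built" : (S/PP)\S
  [2,5] PP   <
    [2,3] "from" : NP
    [3,5] PP\NP   <B
      [3,4] "no" : S\NP
      [4,5] "song" : PP\S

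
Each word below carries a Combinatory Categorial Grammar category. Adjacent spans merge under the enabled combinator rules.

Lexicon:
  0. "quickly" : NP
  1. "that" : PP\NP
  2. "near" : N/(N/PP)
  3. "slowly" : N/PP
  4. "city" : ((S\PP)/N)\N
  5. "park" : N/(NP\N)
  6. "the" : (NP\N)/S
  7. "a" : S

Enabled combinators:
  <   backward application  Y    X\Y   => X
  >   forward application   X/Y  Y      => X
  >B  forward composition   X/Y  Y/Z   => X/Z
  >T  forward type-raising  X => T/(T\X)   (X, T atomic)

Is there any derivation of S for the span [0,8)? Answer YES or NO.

[0,8] S   <
  [0,2] PP   <
    [0,1] "quickly" : NP
    [1,2] "that" : PP\NP
  [2,8] S\PP   >
    [2,5] (S\PP)/N   <
      [2,4] N   >
        [2,3] "near" : N/(N/PP)
        [3,4] "slowly" : N/PP
      [4,5] "city" : ((S\PP)/N)\N
    [5,8] N   >
      [5,6] "park" : N/(NP\N)
      [6,8] NP\N   >
        [6,7] "the" : (NP\N)/S
        [7,8] "a" : S

YES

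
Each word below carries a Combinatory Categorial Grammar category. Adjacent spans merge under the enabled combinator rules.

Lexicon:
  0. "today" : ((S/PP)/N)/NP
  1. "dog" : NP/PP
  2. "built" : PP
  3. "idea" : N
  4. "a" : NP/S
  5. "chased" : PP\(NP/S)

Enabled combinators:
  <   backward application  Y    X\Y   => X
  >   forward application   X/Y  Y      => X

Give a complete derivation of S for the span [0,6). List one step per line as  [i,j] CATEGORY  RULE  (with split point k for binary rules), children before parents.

[0,1] ((S/PP)/N)/NP  lex  "today"
[1,2] NP/PP  lex  "dog"
[2,3] PP  lex  "built"
[1,3] NP  >  k=2
[0,3] (S/PP)/N  >  k=1
[3,4] N  lex  "idea"
[0,4] S/PP  >  k=3
[4,5] NP/S  lex  "a"
[5,6] PP\(NP/S)  lex  "chased"
[4,6] PP  <  k=5
[0,6] S  >  k=4

[0,6] S   >
  [0,4] S/PP   >
    [0,3] (S/PP)/N   >
      [0,1] "today" : ((S/PP)/N)/NP
      [1,3] NP   >
        [1,2] "dog" : NP/PP
        [2,3] "built" : PP
    [3,4] "idea" : N
  [4,6] PP   <
    [4,5] "a" : NP/S
    [5,6] "chased" : PP\(NP/S)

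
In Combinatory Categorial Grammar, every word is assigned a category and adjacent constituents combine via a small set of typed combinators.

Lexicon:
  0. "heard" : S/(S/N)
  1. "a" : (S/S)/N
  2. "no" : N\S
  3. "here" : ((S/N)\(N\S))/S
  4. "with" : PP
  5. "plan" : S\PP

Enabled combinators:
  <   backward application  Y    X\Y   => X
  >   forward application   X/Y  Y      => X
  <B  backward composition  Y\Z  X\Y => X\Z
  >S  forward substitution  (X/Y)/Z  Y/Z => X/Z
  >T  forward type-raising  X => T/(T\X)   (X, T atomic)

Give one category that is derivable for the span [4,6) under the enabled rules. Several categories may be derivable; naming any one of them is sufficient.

S

[0,6] S   >
  [0,1] "heard" : S/(S/N)
  [1,6] S/N   >S
    [1,2] "a" : (S/S)/N
    [2,6] S/N   <
      [2,3] "no" : N\S
      [3,6] (S/N)\(N\S)   >
        [3,4] "here" : ((S/N)\(N\S))/S
        [4,6] S   >
          [4,5] S/(S\PP)   >T
            [4,5] "with" : PP
          [5,6] "plan" : S\PP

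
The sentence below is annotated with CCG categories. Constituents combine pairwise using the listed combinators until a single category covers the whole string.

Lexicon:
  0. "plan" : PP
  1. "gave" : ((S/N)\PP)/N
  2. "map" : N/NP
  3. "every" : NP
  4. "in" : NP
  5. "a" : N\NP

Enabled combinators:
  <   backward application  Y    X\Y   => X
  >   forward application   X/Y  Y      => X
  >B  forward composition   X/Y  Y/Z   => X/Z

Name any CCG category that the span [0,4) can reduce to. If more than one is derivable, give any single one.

[0,6] S   >
  [0,4] S/N   <
    [0,1] "plan" : PP
    [1,4] (S/N)\PP   >
      [1,2] "gave" : ((S/N)\PP)/N
      [2,4] N   >
        [2,3] "map" : N/NP
        [3,4] "every" : NP
  [4,6] N   <
    [4,5] "in" : NP
    [5,6] "a" : N\NP

S/N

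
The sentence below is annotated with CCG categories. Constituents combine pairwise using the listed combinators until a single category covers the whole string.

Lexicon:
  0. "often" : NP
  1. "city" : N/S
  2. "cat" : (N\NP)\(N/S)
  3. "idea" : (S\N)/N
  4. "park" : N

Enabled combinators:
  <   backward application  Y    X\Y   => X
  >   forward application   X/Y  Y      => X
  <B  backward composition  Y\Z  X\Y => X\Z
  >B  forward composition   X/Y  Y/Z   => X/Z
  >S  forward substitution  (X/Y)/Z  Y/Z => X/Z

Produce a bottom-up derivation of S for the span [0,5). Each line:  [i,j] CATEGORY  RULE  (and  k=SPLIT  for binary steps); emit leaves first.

[0,5] S   <
  [0,1] "often" : NP
  [1,5] S\NP   <B
    [1,3] N\NP   <
      [1,2] "city" : N/S
      [2,3] "cat" : (N\NP)\(N/S)
    [3,5] S\N   >
      [3,4] "idea" : (S\N)/N
      [4,5] "park" : N

[0,1] NP  lex  "often"
[1,2] N/S  lex  "city"
[2,3] (N\NP)\(N/S)  lex  "cat"
[1,3] N\NP  <  k=2
[3,4] (S\N)/N  lex  "idea"
[4,5] N  lex  "park"
[3,5] S\N  >  k=4
[1,5] S\NP  <B  k=3
[0,5] S  <  k=1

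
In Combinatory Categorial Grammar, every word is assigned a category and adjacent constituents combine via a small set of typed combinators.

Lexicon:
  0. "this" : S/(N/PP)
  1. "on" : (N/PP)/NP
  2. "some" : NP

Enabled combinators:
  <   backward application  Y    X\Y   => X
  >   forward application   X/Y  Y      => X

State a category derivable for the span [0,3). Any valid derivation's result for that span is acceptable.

S

[0,3] S   >
  [0,1] "this" : S/(N/PP)
  [1,3] N/PP   >
    [1,2] "on" : (N/PP)/NP
    [2,3] "some" : NP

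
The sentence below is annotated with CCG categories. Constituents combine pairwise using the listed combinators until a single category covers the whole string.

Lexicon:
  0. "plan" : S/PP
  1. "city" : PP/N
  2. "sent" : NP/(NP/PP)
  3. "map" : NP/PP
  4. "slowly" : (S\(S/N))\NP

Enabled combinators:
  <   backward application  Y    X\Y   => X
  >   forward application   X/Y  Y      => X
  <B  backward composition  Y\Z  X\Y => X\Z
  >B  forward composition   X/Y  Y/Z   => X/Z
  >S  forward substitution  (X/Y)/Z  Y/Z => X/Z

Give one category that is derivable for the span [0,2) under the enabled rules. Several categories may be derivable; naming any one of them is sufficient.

[0,5] S   <
  [0,2] S/N   >B
    [0,1] "plan" : S/PP
    [1,2] "city" : PP/N
  [2,5] S\(S/N)   <
    [2,4] NP   >
      [2,3] "sent" : NP/(NP/PP)
      [3,4] "map" : NP/PP
    [4,5] "slowly" : (S\(S/N))\NP

S/N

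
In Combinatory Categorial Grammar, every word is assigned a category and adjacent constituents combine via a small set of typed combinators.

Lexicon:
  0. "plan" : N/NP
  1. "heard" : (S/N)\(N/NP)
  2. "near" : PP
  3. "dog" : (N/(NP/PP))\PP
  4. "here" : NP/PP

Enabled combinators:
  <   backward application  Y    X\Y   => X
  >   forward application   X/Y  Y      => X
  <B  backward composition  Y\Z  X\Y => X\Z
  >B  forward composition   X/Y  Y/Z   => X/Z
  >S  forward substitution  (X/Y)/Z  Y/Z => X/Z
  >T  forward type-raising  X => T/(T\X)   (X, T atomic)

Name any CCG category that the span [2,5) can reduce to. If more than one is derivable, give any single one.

N

[0,5] S   >
  [0,2] S/N   <
    [0,1] "plan" : N/NP
    [1,2] "heard" : (S/N)\(N/NP)
  [2,5] N   >
    [2,4] N/(NP/PP)   <
      [2,3] "near" : PP
      [3,4] "dog" : (N/(NP/PP))\PP
    [4,5] "here" : NP/PP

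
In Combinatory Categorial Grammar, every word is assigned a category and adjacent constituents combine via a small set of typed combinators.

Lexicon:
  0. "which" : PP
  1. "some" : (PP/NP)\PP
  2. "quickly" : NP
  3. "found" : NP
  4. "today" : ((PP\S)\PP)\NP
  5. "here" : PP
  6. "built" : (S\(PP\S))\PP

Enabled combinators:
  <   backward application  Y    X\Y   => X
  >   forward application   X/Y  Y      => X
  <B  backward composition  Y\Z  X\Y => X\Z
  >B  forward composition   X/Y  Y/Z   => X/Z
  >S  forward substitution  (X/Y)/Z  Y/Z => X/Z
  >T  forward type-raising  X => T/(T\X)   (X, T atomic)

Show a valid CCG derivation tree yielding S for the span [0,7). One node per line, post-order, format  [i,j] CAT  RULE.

[0,1] PP  lex  "which"
[1,2] (PP/NP)\PP  lex  "some"
[0,2] PP/NP  <  k=1
[2,3] NP  lex  "quickly"
[0,3] PP  >  k=2
[3,4] NP  lex  "found"
[4,5] ((PP\S)\PP)\NP  lex  "today"
[3,5] (PP\S)\PP  <  k=4
[0,5] PP\S  <  k=3
[5,6] PP  lex  "here"
[6,7] (S\(PP\S))\PP  lex  "built"
[5,7] S\(PP\S)  <  k=6
[0,7] S  <  k=5

[0,7] S   <
  [0,5] PP\S   <
    [0,3] PP   >
      [0,2] PP/NP   <
        [0,1] "which" : PP
        [1,2] "some" : (PP/NP)\PP
      [2,3] "quickly" : NP
    [3,5] (PP\S)\PP   <
      [3,4] "found" : NP
      [4,5] "today" : ((PP\S)\PP)\NP
  [5,7] S\(PP\S)   <
    [5,6] "here" : PP
    [6,7] "built" : (S\(PP\S))\PP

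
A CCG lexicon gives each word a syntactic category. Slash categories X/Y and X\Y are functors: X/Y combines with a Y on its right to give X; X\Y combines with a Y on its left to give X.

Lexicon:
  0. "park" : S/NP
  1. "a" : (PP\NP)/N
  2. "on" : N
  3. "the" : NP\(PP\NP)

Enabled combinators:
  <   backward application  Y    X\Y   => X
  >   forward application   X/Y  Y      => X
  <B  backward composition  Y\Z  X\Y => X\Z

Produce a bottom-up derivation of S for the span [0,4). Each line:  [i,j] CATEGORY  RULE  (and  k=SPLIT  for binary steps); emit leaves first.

[0,1] S/NP  lex  "park"
[1,2] (PP\NP)/N  lex  "a"
[2,3] N  lex  "on"
[1,3] PP\NP  >  k=2
[3,4] NP\(PP\NP)  lex  "the"
[1,4] NP  <  k=3
[0,4] S  >  k=1

[0,4] S   >
  [0,1] "park" : S/NP
  [1,4] NP   <
    [1,3] PP\NP   >
      [1,2] "a" : (PP\NP)/N
      [2,3] "on" : N
    [3,4] "the" : NP\(PP\NP)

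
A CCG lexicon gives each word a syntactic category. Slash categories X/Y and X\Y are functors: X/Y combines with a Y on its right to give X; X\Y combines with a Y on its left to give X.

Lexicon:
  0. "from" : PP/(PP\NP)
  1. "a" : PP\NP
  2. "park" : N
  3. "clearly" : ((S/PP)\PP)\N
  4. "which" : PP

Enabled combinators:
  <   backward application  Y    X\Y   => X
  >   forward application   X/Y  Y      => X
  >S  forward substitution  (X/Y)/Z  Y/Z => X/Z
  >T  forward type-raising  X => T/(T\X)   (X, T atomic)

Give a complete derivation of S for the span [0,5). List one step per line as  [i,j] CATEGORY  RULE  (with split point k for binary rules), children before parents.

[0,5] S   >
  [0,4] S/PP   <
    [0,2] PP   >
      [0,1] "from" : PP/(PP\NP)
      [1,2] "a" : PP\NP
    [2,4] (S/PP)\PP   <
      [2,3] "park" : N
      [3,4] "clearly" : ((S/PP)\PP)\N
  [4,5] "which" : PP

[0,1] PP/(PP\NP)  lex  "from"
[1,2] PP\NP  lex  "a"
[0,2] PP  >  k=1
[2,3] N  lex  "park"
[3,4] ((S/PP)\PP)\N  lex  "clearly"
[2,4] (S/PP)\PP  <  k=3
[0,4] S/PP  <  k=2
[4,5] PP  lex  "which"
[0,5] S  >  k=4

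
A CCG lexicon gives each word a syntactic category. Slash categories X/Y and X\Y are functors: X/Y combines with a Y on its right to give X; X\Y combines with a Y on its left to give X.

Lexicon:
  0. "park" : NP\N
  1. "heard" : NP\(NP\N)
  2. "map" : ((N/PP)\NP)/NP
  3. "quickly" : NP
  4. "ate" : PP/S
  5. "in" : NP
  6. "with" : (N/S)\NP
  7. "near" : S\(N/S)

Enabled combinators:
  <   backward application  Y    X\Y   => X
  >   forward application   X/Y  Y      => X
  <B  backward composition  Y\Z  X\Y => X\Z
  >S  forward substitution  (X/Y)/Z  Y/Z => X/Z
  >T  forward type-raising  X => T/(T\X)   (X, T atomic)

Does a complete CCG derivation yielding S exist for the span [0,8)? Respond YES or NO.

NO

NP\N NP\(NP\N) ((N/PP)\NP)/NP NP PP/S NP (N/S)\NP S\(N/S)
CKY chart[0,8] = {N, N/(N\N), NP/(NP\N), PP/(PP\N), S/(S\N)}; S ∉ chart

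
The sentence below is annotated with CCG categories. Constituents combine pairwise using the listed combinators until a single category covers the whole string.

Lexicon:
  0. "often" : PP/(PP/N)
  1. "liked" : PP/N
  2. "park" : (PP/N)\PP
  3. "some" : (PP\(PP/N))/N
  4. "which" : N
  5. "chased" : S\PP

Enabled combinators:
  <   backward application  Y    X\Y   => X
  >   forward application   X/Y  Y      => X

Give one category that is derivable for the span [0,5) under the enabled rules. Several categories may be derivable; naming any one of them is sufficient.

[0,6] S   <
  [0,5] PP   <
    [0,3] PP/N   <
      [0,2] PP   >
        [0,1] "often" : PP/(PP/N)
        [1,2] "liked" : PP/N
      [2,3] "park" : (PP/N)\PP
    [3,5] PP\(PP/N)   >
      [3,4] "some" : (PP\(PP/N))/N
      [4,5] "which" : N
  [5,6] "chased" : S\PP

PP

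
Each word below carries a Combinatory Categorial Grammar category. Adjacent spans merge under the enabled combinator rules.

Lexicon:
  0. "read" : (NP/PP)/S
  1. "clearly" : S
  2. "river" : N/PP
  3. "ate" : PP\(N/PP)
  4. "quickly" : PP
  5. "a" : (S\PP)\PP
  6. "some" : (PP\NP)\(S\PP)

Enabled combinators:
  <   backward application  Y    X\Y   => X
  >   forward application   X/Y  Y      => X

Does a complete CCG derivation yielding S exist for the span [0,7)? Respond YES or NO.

NO

(NP/PP)/S S N/PP PP\(N/PP) PP (S\PP)\PP (PP\NP)\(S\PP)
CKY chart[0,7] = {PP}; S ∉ chart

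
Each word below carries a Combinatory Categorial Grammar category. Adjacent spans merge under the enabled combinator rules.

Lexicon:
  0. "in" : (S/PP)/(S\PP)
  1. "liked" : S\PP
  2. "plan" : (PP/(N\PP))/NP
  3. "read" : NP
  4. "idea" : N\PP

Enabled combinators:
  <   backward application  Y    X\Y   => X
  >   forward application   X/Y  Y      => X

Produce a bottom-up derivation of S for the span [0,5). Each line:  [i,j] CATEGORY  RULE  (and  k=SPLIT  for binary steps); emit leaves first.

[0,5] S   >
  [0,2] S/PP   >
    [0,1] "in" : (S/PP)/(S\PP)
    [1,2] "liked" : S\PP
  [2,5] PP   >
    [2,4] PP/(N\PP)   >
      [2,3] "plan" : (PP/(N\PP))/NP
      [3,4] "read" : NP
    [4,5] "idea" : N\PP

[0,1] (S/PP)/(S\PP)  lex  "in"
[1,2] S\PP  lex  "liked"
[0,2] S/PP  >  k=1
[2,3] (PP/(N\PP))/NP  lex  "plan"
[3,4] NP  lex  "read"
[2,4] PP/(N\PP)  >  k=3
[4,5] N\PP  lex  "idea"
[2,5] PP  >  k=4
[0,5] S  >  k=2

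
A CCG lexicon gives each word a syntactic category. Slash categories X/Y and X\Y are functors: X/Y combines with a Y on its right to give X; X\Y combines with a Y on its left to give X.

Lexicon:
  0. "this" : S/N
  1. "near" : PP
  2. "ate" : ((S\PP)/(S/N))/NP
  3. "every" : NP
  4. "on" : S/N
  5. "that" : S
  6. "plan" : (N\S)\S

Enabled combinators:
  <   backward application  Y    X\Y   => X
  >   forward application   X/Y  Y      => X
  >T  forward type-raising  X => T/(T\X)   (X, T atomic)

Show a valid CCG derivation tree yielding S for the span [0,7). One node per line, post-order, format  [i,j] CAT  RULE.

[0,1] S/N  lex  "this"
[1,2] PP  lex  "near"
[2,3] ((S\PP)/(S/N))/NP  lex  "ate"
[3,4] NP  lex  "every"
[2,4] (S\PP)/(S/N)  >  k=3
[4,5] S/N  lex  "on"
[2,5] S\PP  >  k=4
[1,5] S  <  k=2
[5,6] S  lex  "that"
[6,7] (N\S)\S  lex  "plan"
[5,7] N\S  <  k=6
[1,7] N  <  k=5
[0,7] S  >  k=1

[0,7] S   >
  [0,1] "this" : S/N
  [1,7] N   <
    [1,5] S   <
      [1,2] "near" : PP
      [2,5] S\PP   >
        [2,4] (S\PP)/(S/N)   >
          [2,3] "ate" : ((S\PP)/(S/N))/NP
          [3,4] "every" : NP
        [4,5] "on" : S/N
    [5,7] N\S   <
      [5,6] "that" : S
      [6,7] "plan" : (N\S)\S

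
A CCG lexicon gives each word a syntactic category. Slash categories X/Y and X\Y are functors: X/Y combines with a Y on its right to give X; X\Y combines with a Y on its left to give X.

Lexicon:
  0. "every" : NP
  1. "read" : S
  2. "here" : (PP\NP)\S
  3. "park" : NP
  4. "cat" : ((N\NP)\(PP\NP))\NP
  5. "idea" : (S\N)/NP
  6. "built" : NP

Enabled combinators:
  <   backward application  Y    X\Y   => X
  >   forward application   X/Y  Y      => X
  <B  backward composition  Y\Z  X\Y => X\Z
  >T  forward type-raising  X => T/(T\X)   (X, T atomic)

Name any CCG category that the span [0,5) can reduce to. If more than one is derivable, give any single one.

N

[0,7] S   <
  [0,5] N   >
    [0,1] N/(N\NP)   >T
      [0,1] "every" : NP
    [1,5] N\NP   <
      [1,3] PP\NP   <
        [1,2] "read" : S
        [2,3] "here" : (PP\NP)\S
      [3,5] (N\NP)\(PP\NP)   <
        [3,4] "park" : NP
        [4,5] "cat" : ((N\NP)\(PP\NP))\NP
  [5,7] S\N   >
    [5,6] "idea" : (S\N)/NP
    [6,7] "built" : NP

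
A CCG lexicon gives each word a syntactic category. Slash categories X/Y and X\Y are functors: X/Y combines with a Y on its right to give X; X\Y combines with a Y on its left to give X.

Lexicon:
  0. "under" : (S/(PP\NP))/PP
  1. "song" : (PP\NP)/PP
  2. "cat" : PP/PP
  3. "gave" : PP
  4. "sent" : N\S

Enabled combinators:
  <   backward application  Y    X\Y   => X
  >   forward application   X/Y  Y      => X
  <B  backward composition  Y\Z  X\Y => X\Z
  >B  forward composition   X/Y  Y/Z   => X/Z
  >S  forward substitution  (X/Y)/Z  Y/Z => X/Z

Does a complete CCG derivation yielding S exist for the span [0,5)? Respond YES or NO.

NO

(S/(PP\NP))/PP (PP\NP)/PP PP/PP PP N\S
CKY chart[0,5] = {N}; S ∉ chart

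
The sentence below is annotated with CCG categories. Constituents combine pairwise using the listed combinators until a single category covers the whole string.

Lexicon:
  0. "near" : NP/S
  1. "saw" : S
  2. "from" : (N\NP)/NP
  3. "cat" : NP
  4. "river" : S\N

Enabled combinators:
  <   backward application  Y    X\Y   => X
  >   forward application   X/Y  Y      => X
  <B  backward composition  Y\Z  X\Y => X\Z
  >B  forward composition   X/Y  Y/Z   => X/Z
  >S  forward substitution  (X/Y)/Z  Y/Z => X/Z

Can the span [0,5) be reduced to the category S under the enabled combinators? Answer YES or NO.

YES

[0,5] S   <
  [0,4] N   <
    [0,2] NP   >
      [0,1] "near" : NP/S
      [1,2] "saw" : S
    [2,4] N\NP   >
      [2,3] "from" : (N\NP)/NP
      [3,4] "cat" : NP
  [4,5] "river" : S\N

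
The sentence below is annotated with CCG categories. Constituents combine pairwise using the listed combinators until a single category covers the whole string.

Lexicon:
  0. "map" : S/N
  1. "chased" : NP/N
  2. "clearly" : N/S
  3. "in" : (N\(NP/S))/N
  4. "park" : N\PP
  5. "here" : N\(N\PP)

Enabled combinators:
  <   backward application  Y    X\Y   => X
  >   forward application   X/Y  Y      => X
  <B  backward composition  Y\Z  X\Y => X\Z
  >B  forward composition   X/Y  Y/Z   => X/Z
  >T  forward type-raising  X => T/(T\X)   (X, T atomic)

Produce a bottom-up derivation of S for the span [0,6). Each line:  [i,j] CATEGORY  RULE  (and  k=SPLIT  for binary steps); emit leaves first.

[0,6] S   >
  [0,1] "map" : S/N
  [1,6] N   <
    [1,3] NP/S   >B
      [1,2] "chased" : NP/N
      [2,3] "clearly" : N/S
    [3,6] N\(NP/S)   >
      [3,4] "in" : (N\(NP/S))/N
      [4,6] N   <
        [4,5] "park" : N\PP
        [5,6] "here" : N\(N\PP)

[0,1] S/N  lex  "map"
[1,2] NP/N  lex  "chased"
[2,3] N/S  lex  "clearly"
[1,3] NP/S  >B  k=2
[3,4] (N\(NP/S))/N  lex  "in"
[4,5] N\PP  lex  "park"
[5,6] N\(N\PP)  lex  "here"
[4,6] N  <  k=5
[3,6] N\(NP/S)  >  k=4
[1,6] N  <  k=3
[0,6] S  >  k=1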